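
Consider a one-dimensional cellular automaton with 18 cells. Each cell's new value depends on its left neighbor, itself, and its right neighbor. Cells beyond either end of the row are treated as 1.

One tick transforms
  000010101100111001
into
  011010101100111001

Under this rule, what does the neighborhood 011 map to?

At position 8 the neighborhood is 011; the next row has 1 there.

1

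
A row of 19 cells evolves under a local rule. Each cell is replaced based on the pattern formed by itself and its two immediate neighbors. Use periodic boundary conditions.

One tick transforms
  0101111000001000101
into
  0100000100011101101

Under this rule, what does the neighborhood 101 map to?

0

At position 0 the neighborhood is 101; the next row has 0 there.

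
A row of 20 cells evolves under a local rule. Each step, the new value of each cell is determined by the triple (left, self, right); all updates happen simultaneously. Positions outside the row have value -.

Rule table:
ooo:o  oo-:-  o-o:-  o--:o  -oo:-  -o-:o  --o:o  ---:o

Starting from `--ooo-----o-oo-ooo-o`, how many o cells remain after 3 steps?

oo-o-oooooo-----o--o
---o--oooo-ooooooooo
oooooo-oo---ooooooo-
count of o: 15

15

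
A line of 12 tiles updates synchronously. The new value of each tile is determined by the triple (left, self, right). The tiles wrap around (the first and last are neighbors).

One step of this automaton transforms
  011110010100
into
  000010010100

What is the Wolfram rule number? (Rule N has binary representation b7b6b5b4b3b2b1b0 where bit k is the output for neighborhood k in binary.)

68

position 2: 111 → 0  (bit 7 = 0)
position 4: 110 → 1  (bit 6 = 1)
position 8: 101 → 0  (bit 5 = 0)
position 5: 100 → 0  (bit 4 = 0)
position 1: 011 → 0  (bit 3 = 0)
position 7: 010 → 1  (bit 2 = 1)
position 0: 001 → 0  (bit 1 = 0)
position 11: 000 → 0  (bit 0 = 0)
bits b7..b0 = 01000100 = 68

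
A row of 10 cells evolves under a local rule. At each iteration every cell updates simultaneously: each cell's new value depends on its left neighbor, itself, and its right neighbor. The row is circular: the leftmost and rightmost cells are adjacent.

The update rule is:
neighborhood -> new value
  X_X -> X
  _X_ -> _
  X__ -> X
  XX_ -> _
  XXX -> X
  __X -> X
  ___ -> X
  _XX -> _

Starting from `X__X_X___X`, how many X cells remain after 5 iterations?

5

_XX_X_XXX_
X__X_X_X_X
_XX_X_X_X_
X__X_X_X_X  (repeats iteration 2; period 2)
iteration 5: _XX_X_X_X_
count of X: 5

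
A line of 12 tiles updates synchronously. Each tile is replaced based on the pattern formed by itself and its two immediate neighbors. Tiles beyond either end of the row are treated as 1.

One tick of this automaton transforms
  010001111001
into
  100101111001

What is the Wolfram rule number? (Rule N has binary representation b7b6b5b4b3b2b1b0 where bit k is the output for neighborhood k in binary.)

position 6: 111 → 1  (bit 7 = 1)
position 8: 110 → 1  (bit 6 = 1)
position 0: 101 → 1  (bit 5 = 1)
position 2: 100 → 0  (bit 4 = 0)
position 5: 011 → 1  (bit 3 = 1)
position 1: 010 → 0  (bit 2 = 0)
position 4: 001 → 0  (bit 1 = 0)
position 3: 000 → 1  (bit 0 = 1)
bits b7..b0 = 11101001 = 233

233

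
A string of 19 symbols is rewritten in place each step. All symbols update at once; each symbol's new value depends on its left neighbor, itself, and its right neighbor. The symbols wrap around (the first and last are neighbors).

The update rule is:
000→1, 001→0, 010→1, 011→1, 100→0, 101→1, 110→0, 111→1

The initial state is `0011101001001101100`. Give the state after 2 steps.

0110110001001110001

1011011001001011001
0110110001001110001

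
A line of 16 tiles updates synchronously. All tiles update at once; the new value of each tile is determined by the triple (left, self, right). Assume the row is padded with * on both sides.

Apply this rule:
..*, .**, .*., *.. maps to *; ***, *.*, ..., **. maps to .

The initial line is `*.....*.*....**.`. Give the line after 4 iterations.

.****.*...**.**.

.*...**.**..**..
.**.**..*.***.**
.*..*.***.*...*.
.****.*...**.**.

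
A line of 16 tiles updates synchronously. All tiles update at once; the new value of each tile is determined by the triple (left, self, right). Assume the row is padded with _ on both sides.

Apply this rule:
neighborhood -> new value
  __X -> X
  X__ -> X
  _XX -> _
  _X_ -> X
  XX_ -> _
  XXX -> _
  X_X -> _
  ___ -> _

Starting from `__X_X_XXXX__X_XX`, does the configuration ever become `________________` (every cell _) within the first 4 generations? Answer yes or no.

no

_XX_X_____XXX___
X___XX___X___X__
XX_X__X_XXX_XXX_
___XXXX________X
generation 4 is ___XXXX________X, still not uniform _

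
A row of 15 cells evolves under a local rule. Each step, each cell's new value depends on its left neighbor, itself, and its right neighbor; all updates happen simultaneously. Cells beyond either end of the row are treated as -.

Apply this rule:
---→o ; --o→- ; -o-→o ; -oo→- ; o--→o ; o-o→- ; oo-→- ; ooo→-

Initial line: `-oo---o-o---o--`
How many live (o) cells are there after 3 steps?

step 1: ---oo-o-ooo-ooo
step 2: oo----o--------
step 3: --ooo-ooooooooo
count of o: 12

12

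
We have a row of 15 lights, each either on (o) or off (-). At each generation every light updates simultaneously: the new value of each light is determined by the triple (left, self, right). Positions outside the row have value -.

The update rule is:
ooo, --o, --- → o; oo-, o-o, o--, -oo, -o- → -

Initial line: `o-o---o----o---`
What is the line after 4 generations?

----oo--ooo--oo
oooo---o-o--o--
-oo--oo----o--o
o---o---ooo--o-

o---o---ooo--o-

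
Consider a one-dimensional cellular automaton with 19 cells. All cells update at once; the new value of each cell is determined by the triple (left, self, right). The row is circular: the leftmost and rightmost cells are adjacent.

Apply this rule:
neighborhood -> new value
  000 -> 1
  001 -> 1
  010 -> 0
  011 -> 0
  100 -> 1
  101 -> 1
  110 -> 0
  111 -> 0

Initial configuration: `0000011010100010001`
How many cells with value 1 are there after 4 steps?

step 1: 1111100101011101110
step 2: 0000011010100010001  (repeats step 0; period 2)
step 4: 0000011010100010001
count of 1: 6

6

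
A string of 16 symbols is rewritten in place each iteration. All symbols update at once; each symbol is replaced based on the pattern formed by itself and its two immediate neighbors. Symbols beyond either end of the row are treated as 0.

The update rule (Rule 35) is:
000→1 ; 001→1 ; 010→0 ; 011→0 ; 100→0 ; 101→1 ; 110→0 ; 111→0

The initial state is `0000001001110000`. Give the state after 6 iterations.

0000000001001110

1111110010000111
0000000100111000
1111111001000011
0000000010011100
1111111100100001
0000000001001110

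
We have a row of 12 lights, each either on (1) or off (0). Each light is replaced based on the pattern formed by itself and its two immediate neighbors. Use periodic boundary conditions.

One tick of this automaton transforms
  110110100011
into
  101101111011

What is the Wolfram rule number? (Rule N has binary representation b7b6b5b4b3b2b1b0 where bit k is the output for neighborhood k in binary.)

189

position 0: 111 → 1  (bit 7 = 1)
position 1: 110 → 0  (bit 6 = 0)
position 2: 101 → 1  (bit 5 = 1)
position 7: 100 → 1  (bit 4 = 1)
position 3: 011 → 1  (bit 3 = 1)
position 6: 010 → 1  (bit 2 = 1)
position 9: 001 → 0  (bit 1 = 0)
position 8: 000 → 1  (bit 0 = 1)
bits b7..b0 = 10111101 = 189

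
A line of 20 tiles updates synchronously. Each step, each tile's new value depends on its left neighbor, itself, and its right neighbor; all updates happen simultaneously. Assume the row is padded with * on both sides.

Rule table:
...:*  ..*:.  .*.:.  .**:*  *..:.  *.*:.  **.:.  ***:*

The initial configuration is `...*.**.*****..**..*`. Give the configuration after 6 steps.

...*******.*.....*.*

.*...*..****...*...*
...*....***..*...*.*
.*...**.**.....*...*
...*.*..*..***...*.*
.*.........**..*...*
...*******.*.....*.*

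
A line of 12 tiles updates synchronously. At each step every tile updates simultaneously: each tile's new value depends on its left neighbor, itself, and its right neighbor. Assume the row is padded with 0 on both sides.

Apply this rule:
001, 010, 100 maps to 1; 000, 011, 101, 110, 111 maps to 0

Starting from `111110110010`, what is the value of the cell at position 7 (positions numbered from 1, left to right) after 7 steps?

0

step 1: 000000001111
step 2: 000000010000
step 3: 000000111000
step 4: 000001000100
step 5: 000011101110
step 6: 000100000001
step 7: 001110000011
position 7 holds 0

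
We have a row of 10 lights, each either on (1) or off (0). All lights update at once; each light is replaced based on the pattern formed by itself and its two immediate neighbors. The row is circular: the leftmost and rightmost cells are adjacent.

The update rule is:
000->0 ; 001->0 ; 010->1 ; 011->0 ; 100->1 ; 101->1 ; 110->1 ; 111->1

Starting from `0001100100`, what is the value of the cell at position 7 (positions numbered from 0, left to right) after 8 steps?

0000110110
0000011011
1000001101
1100000110
0110000011
1011000001
1101100000
0110110000
position 7 holds 0

0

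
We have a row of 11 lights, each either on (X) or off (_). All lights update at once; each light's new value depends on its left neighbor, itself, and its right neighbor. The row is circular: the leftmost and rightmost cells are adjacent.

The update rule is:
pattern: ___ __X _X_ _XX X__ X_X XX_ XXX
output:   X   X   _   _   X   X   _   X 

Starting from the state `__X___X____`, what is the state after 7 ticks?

_X_X_X_X_XX

tick 1: XX_XXX_XXXX
tick 2: X_X_X_X_XXX
tick 3: _X_X_X_X_XX
tick 4: X_X_X_X_X__
tick 5: _X_X_X_X_XX  (repeats tick 3; period 2)
tick 7: _X_X_X_X_XX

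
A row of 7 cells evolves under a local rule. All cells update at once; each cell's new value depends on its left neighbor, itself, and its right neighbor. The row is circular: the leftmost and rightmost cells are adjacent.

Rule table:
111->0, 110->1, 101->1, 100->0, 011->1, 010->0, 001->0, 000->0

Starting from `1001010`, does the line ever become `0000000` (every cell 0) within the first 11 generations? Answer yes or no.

0000101
0000010
0000000
all cells are 0 at generation 3

yes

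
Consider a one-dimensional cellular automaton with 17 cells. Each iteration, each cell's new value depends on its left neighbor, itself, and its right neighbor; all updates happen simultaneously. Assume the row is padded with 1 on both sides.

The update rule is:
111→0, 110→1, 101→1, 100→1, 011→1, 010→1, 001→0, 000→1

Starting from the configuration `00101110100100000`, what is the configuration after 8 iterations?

00111111010001110

10111011110111110
11101110011100011
00111011010111010
10101111111101111
11111000000111000
00001111110101110
11101000011111011
00111111010001110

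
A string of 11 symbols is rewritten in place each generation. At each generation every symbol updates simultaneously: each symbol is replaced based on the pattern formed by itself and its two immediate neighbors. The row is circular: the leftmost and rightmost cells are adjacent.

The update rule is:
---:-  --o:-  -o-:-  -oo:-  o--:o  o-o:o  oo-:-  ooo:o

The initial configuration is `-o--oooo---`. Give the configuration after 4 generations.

--o--oo-o--
---o---o-o-
----o---o-o
o----o---o-

o----o---o-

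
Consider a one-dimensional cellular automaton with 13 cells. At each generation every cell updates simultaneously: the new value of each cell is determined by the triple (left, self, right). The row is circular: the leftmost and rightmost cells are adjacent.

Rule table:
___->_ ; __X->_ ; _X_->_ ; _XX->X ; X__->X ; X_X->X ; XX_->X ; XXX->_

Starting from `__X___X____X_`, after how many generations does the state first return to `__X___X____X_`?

generation 1: ___X___X____X
generation 2: X___X___X____
generation 3: _X___X___X___
generation 4: __X___X___X__
generation 5: ___X___X___X_
generation 6: ____X___X___X
generation 7: X____X___X___
generation 8: _X____X___X__
generation 9: __X____X___X_
generation 10: ___X____X___X
generation 11: X___X____X___
generation 12: _X___X____X__
generation 13: __X___X____X_

13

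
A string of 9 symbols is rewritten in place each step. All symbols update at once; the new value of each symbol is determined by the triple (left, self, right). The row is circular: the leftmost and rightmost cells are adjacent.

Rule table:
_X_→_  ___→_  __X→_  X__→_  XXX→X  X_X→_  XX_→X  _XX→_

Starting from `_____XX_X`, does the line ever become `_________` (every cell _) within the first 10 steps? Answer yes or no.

______X__
_________
all cells are _ at step 2

yes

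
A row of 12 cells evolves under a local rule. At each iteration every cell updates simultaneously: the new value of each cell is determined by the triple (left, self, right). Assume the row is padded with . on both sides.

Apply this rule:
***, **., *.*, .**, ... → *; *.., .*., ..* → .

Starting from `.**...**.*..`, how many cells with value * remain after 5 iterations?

iteration 1: .**.*.***..*
iteration 2: .***.****...
iteration 3: .********.**
iteration 4: .***********
iteration 5: .***********
count of *: 11

11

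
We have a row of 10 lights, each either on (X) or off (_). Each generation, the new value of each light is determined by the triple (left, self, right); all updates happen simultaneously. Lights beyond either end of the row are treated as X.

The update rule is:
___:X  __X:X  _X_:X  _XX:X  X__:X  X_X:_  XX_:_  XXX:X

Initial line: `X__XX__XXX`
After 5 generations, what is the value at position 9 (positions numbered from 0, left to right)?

_XXX_XXXXX
_XX__XXXXX
_X_XXXXXXX
_X_XXXXXXX  (fixed point — unchanged through generation 5)
position 9 holds X

X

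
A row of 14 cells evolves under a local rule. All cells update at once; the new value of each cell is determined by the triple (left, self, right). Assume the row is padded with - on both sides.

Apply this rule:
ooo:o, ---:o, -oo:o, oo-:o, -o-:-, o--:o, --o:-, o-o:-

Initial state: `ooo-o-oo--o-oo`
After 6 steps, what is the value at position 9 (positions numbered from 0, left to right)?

ooo---ooo---oo
ooooo-ooooo-oo
ooooo-ooooo-oo  (fixed point — unchanged through step 6)
position 9 holds o

o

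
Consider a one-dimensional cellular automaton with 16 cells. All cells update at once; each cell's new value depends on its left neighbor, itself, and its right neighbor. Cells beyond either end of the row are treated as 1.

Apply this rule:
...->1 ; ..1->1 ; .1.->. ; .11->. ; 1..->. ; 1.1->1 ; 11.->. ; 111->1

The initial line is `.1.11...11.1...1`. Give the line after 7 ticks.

..1..1...11.1.1.

1.1...11..1..11.
.1..11...1..1..1
1..1...11..1..1.
..1..11...1..1.1
.1..1...11..1.1.
1..1..11...1.1.1
..1..1...11.1.1.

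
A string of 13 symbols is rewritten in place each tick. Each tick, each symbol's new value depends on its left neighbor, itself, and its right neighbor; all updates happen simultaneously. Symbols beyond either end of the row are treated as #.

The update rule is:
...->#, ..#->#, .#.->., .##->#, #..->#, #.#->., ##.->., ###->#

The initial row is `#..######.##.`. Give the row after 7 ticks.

.#..#..######

.#######..#..
.######.##.##
.#####..#..##
.####.##.####
.###..#..####
.##.##.######
.#..#..######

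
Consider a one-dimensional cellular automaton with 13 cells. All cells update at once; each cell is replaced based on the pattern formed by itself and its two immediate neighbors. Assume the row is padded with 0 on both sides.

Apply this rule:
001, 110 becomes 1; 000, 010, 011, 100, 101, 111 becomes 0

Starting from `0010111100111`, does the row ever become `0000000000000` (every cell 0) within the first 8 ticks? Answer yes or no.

tick 1: 0100000101001
tick 2: 1000001000010
tick 3: 0000010000100
tick 4: 0000100001000
tick 5: 0001000010000
tick 6: 0010000100000
tick 7: 0100001000000
tick 8: 1000010000000
tick 8 is 1000010000000, still not uniform 0

no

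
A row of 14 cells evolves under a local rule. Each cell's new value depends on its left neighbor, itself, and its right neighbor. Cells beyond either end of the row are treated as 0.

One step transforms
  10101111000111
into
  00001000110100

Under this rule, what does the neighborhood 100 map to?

At position 8 the neighborhood is 100; the next row has 1 there.

1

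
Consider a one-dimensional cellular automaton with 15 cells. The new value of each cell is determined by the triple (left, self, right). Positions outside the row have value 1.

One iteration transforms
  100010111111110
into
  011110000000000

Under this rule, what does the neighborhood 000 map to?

1

At position 2 the neighborhood is 000; the next row has 1 there.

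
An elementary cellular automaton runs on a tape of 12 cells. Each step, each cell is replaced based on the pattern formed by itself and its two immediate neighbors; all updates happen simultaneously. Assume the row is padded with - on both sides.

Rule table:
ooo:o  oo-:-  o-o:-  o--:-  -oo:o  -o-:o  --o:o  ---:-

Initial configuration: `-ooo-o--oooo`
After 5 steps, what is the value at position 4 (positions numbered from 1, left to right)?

step 1: ooo--o-oooo-
step 2: oo--oo-ooo--
step 3: o--oo--oo---
step 4: o-oo--oo----
step 5: o-o--oo-----
position 4 holds -

-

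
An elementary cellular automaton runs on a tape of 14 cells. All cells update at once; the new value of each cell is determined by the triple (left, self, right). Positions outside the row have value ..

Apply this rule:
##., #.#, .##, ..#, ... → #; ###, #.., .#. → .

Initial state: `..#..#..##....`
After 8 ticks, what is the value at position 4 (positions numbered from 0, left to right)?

##..#..###.###
##.#..##.###.#
###..#####.##.
#.#.##...####.
.#.###.###..#.
#.##.###.#.#..
.#####.##.#..#
##...#####..#.
position 4 holds .

.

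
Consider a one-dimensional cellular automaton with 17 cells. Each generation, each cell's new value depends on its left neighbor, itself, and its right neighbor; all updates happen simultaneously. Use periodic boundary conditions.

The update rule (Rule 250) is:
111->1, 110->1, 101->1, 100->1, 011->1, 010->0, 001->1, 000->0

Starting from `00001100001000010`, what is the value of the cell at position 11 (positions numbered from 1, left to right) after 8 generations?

1

generation 1: 00011110010100101
generation 2: 10111111101011010
generation 3: 01111111110111101
generation 4: 11111111111111110
generation 5: 11111111111111111
generation 6: 11111111111111111  (fixed point — unchanged through generation 8)
position 11 holds 1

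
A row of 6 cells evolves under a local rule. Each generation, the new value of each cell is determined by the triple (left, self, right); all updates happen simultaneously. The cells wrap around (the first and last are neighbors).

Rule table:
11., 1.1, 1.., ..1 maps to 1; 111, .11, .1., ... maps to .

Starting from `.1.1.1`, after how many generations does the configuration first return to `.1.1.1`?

1.1.1.
.1.1.1

2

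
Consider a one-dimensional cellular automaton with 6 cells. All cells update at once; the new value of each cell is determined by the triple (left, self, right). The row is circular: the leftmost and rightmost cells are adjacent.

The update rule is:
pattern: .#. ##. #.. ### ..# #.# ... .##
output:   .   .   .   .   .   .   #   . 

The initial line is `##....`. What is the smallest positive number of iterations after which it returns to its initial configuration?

iteration 1: ...##.
iteration 2: ##....

2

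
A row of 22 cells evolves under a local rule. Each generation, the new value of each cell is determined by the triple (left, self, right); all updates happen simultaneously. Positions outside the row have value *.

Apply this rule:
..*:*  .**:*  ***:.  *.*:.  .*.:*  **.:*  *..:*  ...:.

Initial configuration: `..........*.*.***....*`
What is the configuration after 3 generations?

*........**.*.*.**..**
**......***.*.*.*****.
.**....**.*.*.*.*...*.

.**....**.*.*.*.*...*.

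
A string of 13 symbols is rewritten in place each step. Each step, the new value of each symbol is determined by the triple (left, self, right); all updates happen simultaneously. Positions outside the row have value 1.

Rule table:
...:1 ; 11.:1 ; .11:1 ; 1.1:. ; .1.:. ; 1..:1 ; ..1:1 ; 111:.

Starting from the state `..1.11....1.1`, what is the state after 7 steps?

11...11111...

step 1: 11..111111..1
step 2: .1111....1111
step 3: .1..111111...
step 4: ..111....1111
step 5: 111.111111...
step 6: ..1.1....1111
step 7: 11...11111...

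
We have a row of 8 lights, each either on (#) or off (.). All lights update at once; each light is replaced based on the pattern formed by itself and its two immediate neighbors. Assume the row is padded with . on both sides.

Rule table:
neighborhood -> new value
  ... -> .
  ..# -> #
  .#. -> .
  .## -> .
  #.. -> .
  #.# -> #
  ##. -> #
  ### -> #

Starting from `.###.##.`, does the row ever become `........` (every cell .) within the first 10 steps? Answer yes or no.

step 1: #.###.#.
step 2: .#.###..
step 3: #.#.##..
step 4: .#.#.#..
step 5: #.#.#...
step 6: .#.#....
step 7: #.#.....
step 8: .#......
step 9: #.......
step 10: ........
all cells are . at step 10

yes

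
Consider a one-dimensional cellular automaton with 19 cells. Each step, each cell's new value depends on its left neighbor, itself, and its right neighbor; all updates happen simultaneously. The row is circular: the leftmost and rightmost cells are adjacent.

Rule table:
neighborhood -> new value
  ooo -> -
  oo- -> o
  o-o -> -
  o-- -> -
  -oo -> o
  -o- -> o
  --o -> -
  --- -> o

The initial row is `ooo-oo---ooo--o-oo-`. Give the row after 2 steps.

o-o-oo-o-o-o--o-oo-
o-o-oo-o-o-o--o-oo-

o-o-oo-o-o-o--o-oo-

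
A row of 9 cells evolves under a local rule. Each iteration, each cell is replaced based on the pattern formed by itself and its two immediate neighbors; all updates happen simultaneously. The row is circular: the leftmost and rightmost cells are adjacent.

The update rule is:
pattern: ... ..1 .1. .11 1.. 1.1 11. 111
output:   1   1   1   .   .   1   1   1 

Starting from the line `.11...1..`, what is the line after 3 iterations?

.1111.111

iteration 1: 1.1.111.1
iteration 2: 1111.111.
iteration 3: .1111.111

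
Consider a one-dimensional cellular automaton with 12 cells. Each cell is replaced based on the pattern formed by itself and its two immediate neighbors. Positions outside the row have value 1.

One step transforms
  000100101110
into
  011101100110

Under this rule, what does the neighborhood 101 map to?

At position 7 the neighborhood is 101; the next row has 0 there.

0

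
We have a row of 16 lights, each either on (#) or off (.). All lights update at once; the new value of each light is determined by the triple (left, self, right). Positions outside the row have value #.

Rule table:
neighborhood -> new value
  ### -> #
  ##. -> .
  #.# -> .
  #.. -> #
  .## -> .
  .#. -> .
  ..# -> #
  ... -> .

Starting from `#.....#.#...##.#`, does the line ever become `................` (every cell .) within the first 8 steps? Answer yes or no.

no

.#...#...#.#....
..#.#.#.#...#..#
##.......#.#.##.
#.#.....#.......
...#...#.#.....#
#.#.#.#...#...#.
.......#.#.#.#..
#.....#.......##
step 8 is #.....#.......##, still not uniform .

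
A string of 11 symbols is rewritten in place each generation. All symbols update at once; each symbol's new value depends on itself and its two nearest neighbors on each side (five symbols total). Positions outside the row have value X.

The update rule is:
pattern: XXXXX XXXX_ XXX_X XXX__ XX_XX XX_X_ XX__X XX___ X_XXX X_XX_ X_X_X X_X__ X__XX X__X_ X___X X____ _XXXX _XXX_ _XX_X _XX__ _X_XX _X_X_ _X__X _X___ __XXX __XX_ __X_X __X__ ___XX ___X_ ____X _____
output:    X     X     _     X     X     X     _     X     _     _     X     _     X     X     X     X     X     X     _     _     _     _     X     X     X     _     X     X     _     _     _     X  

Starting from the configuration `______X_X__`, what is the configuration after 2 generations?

XXXX_XXXXXX

generation 1: XXXX__X__XX
generation 2: XXXX_XXXXXX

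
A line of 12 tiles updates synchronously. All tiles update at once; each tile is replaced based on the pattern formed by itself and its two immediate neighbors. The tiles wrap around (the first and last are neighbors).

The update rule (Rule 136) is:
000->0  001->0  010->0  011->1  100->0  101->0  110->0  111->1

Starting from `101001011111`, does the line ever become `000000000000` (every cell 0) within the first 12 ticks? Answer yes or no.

000000011111
000000011110
000000011100
000000011000
000000010000
000000000000
all cells are 0 at tick 6

yes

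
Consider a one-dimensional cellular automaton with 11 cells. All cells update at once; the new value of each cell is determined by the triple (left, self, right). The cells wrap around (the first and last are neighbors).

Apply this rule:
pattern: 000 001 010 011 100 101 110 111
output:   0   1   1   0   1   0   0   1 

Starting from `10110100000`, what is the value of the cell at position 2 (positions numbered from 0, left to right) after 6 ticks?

1

10000110001
01001001010
11111111011
11111110001
11111101010
01111001010
position 2 holds 1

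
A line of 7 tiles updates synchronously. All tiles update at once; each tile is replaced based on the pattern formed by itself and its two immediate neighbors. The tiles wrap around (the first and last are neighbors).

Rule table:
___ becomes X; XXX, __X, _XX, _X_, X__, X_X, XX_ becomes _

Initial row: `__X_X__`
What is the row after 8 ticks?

__XXX__

X_____X
__XXX__
X_____X  (repeats tick 1; period 2)
tick 8: __XXX__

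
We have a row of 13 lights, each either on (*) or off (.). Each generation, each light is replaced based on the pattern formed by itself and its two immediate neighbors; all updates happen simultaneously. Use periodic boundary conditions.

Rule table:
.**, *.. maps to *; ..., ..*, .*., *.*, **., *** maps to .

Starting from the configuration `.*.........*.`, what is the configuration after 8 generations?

..*.........*
*..*.........
.*..*........
..*..*.......
...*..*......
....*..*.....
.....*..*....
......*..*...

......*..*...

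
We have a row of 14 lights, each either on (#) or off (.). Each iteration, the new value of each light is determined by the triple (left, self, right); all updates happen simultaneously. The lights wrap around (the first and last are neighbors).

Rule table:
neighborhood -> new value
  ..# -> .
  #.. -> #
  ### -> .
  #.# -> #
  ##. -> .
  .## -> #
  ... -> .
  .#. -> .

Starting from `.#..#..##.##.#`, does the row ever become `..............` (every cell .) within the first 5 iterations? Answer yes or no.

#.#..#.#.##.#.
.#.#..#.##.#.#
#.#.#..##.#.#.
.#.#.#.#.#.#.#
#.#.#.#.#.#.#.
iteration 5 is #.#.#.#.#.#.#., still not uniform .

no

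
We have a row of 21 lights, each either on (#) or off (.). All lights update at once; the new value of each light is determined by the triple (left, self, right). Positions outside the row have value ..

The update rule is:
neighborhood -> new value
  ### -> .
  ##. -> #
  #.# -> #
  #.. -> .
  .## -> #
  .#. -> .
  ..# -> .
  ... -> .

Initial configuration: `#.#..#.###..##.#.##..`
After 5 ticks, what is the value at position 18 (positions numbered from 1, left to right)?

tick 1: .#....##.#..###.###..
tick 2: ......###...#.###.#..
tick 3: ......#.#....##.##...
tick 4: .......#.....#####...
tick 5: .............#...#...
position 18 holds #

#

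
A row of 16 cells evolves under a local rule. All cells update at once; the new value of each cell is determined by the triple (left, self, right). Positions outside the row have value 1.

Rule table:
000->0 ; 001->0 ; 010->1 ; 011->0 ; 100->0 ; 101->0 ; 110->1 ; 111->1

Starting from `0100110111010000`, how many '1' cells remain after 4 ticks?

4

tick 1: 0100010011010000
tick 2: 0100010001010000
tick 3: 0100010001010000  (fixed point — unchanged through tick 4)
count of 1: 4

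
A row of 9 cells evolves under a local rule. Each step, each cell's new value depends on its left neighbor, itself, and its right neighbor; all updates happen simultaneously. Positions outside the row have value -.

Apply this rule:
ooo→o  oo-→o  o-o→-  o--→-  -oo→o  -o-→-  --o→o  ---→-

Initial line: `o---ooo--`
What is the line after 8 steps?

step 1: ---oooo--
step 2: --ooooo--
step 3: -oooooo--
step 4: ooooooo--
step 5: ooooooo--  (fixed point — unchanged through step 8)

ooooooo--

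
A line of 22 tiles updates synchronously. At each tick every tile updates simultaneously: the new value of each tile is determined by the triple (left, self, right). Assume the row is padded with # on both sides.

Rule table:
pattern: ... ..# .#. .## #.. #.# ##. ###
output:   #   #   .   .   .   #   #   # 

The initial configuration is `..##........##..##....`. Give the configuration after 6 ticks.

#####.#.#.#######.#.#.

.#.#.#######.#.#.#.###
#.#.#.#######.#.#.#.##
##.#.#.#######.#.#.#.#
###.#.#.#######.#.#.#.
####.#.#.#######.#.#.#
#####.#.#.#######.#.#.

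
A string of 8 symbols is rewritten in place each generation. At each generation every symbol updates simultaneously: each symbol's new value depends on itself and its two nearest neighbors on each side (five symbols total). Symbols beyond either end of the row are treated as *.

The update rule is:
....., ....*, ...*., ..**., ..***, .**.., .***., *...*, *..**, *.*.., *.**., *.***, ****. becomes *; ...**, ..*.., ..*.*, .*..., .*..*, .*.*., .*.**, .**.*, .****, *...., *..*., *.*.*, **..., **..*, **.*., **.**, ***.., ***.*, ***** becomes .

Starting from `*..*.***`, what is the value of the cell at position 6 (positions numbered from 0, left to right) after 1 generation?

.....*..
position 6 holds .

.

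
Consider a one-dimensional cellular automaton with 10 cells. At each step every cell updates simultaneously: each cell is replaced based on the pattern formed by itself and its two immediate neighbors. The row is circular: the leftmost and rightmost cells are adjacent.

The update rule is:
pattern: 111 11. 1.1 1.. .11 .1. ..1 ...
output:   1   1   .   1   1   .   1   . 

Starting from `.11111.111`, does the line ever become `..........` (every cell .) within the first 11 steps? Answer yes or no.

.11111.111  (fixed point — unchanged through step 11)
step 11 is .11111.111, still not uniform .

no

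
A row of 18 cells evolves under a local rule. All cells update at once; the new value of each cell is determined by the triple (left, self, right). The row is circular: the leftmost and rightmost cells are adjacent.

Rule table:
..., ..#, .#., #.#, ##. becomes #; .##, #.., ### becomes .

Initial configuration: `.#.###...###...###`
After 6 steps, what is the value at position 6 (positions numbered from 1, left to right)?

#

step 1: ###..#.##..#.##..#
step 2: ..#.###.#.###.#.#.
step 3: ####..####..#####.
step 4: ...#.#...#.#....##
step 5: .#####.#####.###.#
step 6: #....##....##..###
position 6 holds #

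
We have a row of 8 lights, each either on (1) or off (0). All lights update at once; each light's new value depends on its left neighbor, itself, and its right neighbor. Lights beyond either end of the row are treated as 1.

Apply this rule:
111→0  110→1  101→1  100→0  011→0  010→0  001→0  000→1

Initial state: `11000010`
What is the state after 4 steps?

step 1: 01011001
step 2: 10101000
step 3: 11010010
step 4: 01100001

01100001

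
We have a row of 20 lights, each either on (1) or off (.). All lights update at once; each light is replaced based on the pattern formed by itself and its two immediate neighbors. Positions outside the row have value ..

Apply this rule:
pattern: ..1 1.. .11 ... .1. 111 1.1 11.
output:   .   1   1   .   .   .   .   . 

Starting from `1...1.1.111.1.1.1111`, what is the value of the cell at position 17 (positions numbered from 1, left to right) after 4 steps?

.1......1.......1...
..1......1.......1..
...1......1.......1.
....1......1.......1
position 17 holds .

.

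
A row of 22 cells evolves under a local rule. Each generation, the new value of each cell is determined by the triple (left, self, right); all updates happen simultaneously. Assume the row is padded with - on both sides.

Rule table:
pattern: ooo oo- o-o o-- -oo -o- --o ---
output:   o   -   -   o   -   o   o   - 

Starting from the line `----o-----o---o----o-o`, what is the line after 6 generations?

---ooo---ooo-ooo--oo-o
--o-o-o-o-o---o-oo---o
-oo-o-o-o-oo-oo---o-oo
o---o-o-o------o-oo---
oo-oo-o-oo----oo---o--
------o---o--o--o-ooo-

------o---o--o--o-ooo-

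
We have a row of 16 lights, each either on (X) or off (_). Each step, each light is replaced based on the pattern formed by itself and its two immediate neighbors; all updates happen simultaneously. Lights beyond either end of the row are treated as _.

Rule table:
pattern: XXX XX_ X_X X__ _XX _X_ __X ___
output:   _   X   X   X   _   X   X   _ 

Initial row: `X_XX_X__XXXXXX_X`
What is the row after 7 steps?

XX_XXXXX_XX__XXX

XX_XXXXX_____XXX
_XX____XX___X__X
X_XX__X_XX_XXXXX
XX_XXXXX_XX____X
_XX____XX_XX__XX
X_XX__X_XX_XXX_X
XX_XXXXX_XX__XXX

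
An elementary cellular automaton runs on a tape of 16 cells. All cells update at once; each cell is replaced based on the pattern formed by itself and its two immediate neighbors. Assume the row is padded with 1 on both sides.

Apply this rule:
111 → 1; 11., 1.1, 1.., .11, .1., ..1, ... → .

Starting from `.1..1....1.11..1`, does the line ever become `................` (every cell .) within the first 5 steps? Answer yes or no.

step 1: ................
all cells are . at step 1

yes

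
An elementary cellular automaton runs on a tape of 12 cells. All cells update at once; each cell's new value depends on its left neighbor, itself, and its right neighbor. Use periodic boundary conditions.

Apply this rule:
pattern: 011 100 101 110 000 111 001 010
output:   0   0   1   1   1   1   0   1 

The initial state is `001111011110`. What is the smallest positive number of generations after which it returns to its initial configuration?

100111101110
100011110111
101001111011
111000111101
111010011110
011110001111
101110100111
110111100011
111011101001
111101111000
011110111010
001111011110

12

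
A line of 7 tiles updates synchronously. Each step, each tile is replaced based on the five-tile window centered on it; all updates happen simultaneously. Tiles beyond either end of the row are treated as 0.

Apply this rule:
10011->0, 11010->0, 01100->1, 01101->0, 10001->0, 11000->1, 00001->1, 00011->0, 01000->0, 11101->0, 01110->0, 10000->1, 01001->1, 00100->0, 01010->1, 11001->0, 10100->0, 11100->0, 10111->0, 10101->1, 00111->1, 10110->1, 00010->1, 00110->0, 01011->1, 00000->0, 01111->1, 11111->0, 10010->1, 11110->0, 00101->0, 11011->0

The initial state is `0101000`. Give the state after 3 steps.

1011111

1010010
0101100
1011111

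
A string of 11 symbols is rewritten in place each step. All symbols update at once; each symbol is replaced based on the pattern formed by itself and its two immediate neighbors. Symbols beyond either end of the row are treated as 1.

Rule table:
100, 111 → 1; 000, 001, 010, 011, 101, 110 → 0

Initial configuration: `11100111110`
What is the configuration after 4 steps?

00100010000

11010011100
10001001010
01000100000
00100010000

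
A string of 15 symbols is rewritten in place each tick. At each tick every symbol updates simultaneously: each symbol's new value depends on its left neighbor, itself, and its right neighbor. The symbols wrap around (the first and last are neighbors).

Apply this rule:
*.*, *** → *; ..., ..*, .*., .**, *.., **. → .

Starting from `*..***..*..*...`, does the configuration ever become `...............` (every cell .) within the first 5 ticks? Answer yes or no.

yes

tick 1: ....*..........
tick 2: ...............
all cells are . at tick 2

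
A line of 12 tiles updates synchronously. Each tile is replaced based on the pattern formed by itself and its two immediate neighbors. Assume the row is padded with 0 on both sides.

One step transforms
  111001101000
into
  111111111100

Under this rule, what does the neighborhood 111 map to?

At position 1 the neighborhood is 111; the next row has 1 there.

1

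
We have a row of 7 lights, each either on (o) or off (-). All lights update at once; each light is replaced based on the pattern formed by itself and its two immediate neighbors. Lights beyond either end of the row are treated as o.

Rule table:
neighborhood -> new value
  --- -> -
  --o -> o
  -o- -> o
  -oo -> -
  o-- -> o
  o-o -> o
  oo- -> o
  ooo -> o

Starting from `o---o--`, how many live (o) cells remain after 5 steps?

oo-oooo
ooo-ooo
oooo-oo
ooooo-o
oooooo-
count of o: 6

6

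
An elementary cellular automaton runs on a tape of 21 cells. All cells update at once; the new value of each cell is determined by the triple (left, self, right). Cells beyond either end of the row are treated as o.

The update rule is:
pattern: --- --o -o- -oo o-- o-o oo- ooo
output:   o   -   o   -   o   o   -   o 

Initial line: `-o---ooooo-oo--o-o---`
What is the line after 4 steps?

oooo--ooo-o--o-ooooo-
ooo-o--o-ooo-oo-ooo-o
oo-ooo-oo-o-o--o-o-o-
o-o-o-o--ooooo-oooooo

o-o-o-o--ooooo-oooooo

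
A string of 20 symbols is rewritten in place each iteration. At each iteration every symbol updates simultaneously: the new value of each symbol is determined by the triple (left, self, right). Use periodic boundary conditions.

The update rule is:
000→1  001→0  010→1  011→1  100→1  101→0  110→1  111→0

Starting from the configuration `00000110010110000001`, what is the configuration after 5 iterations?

01010101010111010101

11110111010111111101
00010101010100000101
11010101010111110101
01010101010100010101
01010101010111010101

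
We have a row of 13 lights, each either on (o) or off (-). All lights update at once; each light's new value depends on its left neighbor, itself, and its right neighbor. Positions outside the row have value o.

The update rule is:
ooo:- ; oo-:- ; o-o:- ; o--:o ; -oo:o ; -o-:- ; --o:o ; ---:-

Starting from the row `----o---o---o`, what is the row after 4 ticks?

----o----o-oo

o--o-o-o-o-oo
-oo--------o-
-o-o------o--
----o----o-oo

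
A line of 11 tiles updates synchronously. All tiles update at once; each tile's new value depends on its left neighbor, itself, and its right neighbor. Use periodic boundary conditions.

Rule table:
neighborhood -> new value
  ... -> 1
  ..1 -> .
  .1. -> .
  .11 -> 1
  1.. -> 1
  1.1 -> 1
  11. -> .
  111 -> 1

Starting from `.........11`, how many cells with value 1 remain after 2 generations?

generation 1: 11111111.1.
generation 2: 1111111.1.1
count of 1: 9

9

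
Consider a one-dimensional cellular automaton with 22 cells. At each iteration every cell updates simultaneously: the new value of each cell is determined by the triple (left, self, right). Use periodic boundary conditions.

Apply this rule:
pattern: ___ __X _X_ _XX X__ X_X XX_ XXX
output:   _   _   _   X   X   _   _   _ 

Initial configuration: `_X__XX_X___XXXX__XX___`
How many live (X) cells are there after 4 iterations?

4

iteration 1: __X_X___X__X___X_X_X__
iteration 2: _____X___X__X_______X_
iteration 3: ______X___X__X_______X
iteration 4: X______X___X__X_______
count of X: 4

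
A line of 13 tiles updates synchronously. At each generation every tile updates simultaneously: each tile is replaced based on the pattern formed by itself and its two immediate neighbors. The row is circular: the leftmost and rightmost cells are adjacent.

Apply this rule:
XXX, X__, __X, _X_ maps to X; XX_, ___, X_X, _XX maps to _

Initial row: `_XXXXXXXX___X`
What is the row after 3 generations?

generation 1: __XXXXXX_X_XX
generation 2: XX_XXXX__X___
generation 3: ____XX_XXXX_X

____XX_XXXX_X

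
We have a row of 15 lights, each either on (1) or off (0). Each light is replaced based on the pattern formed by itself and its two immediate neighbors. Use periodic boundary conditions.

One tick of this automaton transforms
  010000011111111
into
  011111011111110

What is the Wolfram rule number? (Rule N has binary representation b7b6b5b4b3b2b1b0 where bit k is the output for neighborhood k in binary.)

position 8: 111 → 1  (bit 7 = 1)
position 14: 110 → 0  (bit 6 = 0)
position 0: 101 → 0  (bit 5 = 0)
position 2: 100 → 1  (bit 4 = 1)
position 7: 011 → 1  (bit 3 = 1)
position 1: 010 → 1  (bit 2 = 1)
position 6: 001 → 0  (bit 1 = 0)
position 3: 000 → 1  (bit 0 = 1)
bits b7..b0 = 10011101 = 157

157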